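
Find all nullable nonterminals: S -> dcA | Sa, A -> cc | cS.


A nonterminal is nullable iff some alternative derives ε (directly, or every symbol in it is nullable)
Nullable: {}


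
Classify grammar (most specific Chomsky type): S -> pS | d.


Right-linear: every RHS is a terminal or a terminal followed by one nonterminal
Classification: Type 3 (Regular)


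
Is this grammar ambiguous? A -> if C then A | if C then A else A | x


dangling else: 'if C then if C then x else x' parses two ways
Ambiguous


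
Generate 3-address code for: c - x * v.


Break into single-operator statements:
t1 = x * v
t2 = c - t1


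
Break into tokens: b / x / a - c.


Scan left to right, longest-match per lexeme
Tokens: ID(b), OP(/), ID(x), OP(/), ID(a), OP(-), ID(c)


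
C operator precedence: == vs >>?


'>>' is shift (level 8); '==' is equality (level 6)
Higher level binds tighter
'>>' has higher precedence than '=='


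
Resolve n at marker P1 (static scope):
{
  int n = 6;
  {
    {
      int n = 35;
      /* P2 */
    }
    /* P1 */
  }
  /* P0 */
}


P1's block does not declare n; resolves to the enclosing declaration at depth 0
n = 6


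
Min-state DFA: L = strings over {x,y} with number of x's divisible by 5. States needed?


Track (count of x) mod 5: states 0..4, accept at 0
Minimal DFA: 5 states


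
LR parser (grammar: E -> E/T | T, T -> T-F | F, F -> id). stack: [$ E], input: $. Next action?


start symbol E on stack, input exhausted
Action: accept


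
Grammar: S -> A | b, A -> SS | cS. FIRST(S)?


Per alternative of S: FIRST(A) = {b, c}; FIRST(b) = {b}
FIRST(S) = {b, c}


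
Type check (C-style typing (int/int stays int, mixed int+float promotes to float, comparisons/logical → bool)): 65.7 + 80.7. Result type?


Operand types: float + float
Rule: mixed int/float promotes to float; int/int stays int
Result type: float


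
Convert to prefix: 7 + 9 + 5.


left-to-right (same/higher precedence on left): tree is (+ (+ 7 9) 5)
Prefix: + + 7 9 5


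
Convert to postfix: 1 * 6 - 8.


Left to right (same or higher precedence on left)
Postfix: 1 6 * 8 -


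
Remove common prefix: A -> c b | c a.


Common prefix: 'c'
Factored: A -> c A', A' -> b | a


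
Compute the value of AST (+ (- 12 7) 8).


Evaluate inner: (- 12 7) = 5
Evaluate root: (+ 5 8) = 13
Result: 13


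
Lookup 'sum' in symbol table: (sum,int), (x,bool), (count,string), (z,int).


Lookup 'sum' → type int


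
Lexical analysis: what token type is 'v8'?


Pattern: letter/underscore followed by alphanumerics, not a keyword
Type: IDENTIFIER


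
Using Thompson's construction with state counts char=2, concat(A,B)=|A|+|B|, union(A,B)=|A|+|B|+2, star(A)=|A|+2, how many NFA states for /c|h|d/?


Syntax tree has 3 char leaf(s), 2 union(s), 0 star(s)
chars contribute 3×2 = 6; each union adds +2; each star adds +2
Total: 6 + 4 + 0 = 10 states


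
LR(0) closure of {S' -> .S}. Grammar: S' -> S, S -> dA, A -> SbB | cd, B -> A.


Start: S' -> .S
For each item with dot before a nonterminal B, add B -> .γ for every B-production
Closure: [S' -> .S, S -> .dA]


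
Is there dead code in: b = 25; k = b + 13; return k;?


b is read by k's definition; k is returned
No dead code


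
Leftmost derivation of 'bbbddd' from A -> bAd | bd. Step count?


Derivation: A => bAd => bbAdd => bbbddd
Steps: 3


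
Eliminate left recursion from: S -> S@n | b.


Left-recursive alternatives: S@n; non-recursive: b
Introduce S': S -> bS', S' -> @nS' | ε


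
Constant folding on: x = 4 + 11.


4 + 11 = 15 at compile time
Optimized: x = 15


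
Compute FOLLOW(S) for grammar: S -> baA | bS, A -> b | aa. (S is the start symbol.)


$ ∈ FOLLOW(S). For each A -> αBβ: add FIRST(β)\{ε} to FOLLOW(B); if β nullable, add FOLLOW(A).
FOLLOW(S) = {$}


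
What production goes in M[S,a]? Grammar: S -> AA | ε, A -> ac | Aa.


For [S, a]: 'a' ∈ FIRST(AA)
Entry: S -> AA


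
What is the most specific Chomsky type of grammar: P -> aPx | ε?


Single nonterminal LHS, but a^n x^n is not regular
Classification: Type 2 (Context-Free)


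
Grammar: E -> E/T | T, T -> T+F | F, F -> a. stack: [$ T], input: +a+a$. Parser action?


shift '+' to continue T -> T+F
Action: shift


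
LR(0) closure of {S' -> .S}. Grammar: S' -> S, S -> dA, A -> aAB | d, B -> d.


Start: S' -> .S
For each item with dot before a nonterminal B, add B -> .γ for every B-production
Closure: [S' -> .S, S -> .dA]


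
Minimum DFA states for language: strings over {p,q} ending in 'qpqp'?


Track the longest suffix of input matching a prefix of 'qpqp': 5 classes (prefixes of length 0..4)
Minimal DFA: 5 states


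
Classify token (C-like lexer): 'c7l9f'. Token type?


Pattern: letter/underscore followed by alphanumerics, not a keyword
Type: IDENTIFIER


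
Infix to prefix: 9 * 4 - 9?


left-to-right (same/higher precedence on left): tree is (- (* 9 4) 9)
Prefix: - * 9 4 9


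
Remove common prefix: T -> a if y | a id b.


Common prefix: 'a'
Factored: T -> a T', T' -> if y | id b


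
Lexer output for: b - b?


Scan left to right, longest-match per lexeme
Tokens: ID(b), OP(-), ID(b)


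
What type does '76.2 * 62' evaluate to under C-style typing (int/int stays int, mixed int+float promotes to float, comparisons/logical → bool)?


Operand types: float * int
Rule: mixed int/float promotes to float; int/int stays int
Result type: float


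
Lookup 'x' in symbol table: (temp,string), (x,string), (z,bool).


Lookup 'x' → type string


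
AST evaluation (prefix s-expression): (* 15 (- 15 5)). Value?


Evaluate inner: (- 15 5) = 10
Evaluate root: (* 15 10) = 150
Result: 150


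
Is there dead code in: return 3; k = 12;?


statement follows a return and is unreachable
Dead: 'k = 12'


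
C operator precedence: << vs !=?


'<<' is shift (level 8); '!=' is equality (level 6)
Higher level binds tighter
'<<' has higher precedence than '!='


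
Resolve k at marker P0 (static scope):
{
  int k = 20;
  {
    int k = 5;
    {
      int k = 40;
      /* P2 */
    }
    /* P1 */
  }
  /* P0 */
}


k declared in the same block as P0
k = 20


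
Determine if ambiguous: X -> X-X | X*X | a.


'a-a*a' has two parse trees (no precedence encoded between - and *)
Ambiguous


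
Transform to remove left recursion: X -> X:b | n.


Left-recursive alternatives: X:b; non-recursive: n
Introduce X': X -> nX', X' -> :bX' | ε


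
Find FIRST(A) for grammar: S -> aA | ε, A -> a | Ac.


Per alternative of A: FIRST(a) = {a}; FIRST(Ac) = {a}
FIRST(A) = {a}


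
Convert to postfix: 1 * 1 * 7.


Left to right (same or higher precedence on left)
Postfix: 1 1 * 7 *


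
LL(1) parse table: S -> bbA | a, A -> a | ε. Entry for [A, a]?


For [A, a]: 'a' ∈ FIRST(a)
Entry: A -> a


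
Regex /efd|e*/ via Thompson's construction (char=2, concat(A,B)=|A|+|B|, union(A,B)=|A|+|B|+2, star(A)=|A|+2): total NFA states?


Syntax tree has 4 char leaf(s), 1 union(s), 1 star(s)
chars contribute 4×2 = 8; each union adds +2; each star adds +2
Total: 8 + 2 + 2 = 12 states


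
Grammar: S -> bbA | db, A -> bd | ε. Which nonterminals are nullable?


A nonterminal is nullable iff some alternative derives ε (directly, or every symbol in it is nullable)
Nullable: {A}


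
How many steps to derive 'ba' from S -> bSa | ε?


Derivation: S => bSa => ba
Steps: 2


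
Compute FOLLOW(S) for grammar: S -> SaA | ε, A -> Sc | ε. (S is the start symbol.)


$ ∈ FOLLOW(S). For each A -> αBβ: add FIRST(β)\{ε} to FOLLOW(B); if β nullable, add FOLLOW(A).
FOLLOW(S) = {$, a, c}


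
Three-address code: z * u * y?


Break into single-operator statements:
t1 = z * u
t2 = t1 * y


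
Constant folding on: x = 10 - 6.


10 - 6 = 4 at compile time
Optimized: x = 4


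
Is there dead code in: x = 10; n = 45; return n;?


x is assigned but never read
Dead: 'x = 10'


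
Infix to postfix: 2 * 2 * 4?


Left to right (same or higher precedence on left)
Postfix: 2 2 * 4 *


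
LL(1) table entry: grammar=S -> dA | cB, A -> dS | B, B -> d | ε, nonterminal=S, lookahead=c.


For [S, c]: 'c' ∈ FIRST(cB)
Entry: S -> cB


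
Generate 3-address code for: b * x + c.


Break into single-operator statements:
t1 = b * x
t2 = t1 + c


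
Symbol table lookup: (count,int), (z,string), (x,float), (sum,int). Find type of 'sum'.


Lookup 'sum' → type int


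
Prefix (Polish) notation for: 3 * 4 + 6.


left-to-right (same/higher precedence on left): tree is (+ (* 3 4) 6)
Prefix: + * 3 4 6


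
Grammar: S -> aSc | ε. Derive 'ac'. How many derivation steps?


Derivation: S => aSc => ac
Steps: 2


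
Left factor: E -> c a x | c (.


Common prefix: 'c'
Factored: E -> c E', E' -> a x | (


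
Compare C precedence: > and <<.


'<<' is shift (level 8); '>' is relational (level 7)
Higher level binds tighter
'<<' has higher precedence than '>'


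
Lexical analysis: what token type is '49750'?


Pattern: digits only
Type: INTEGER_LITERAL


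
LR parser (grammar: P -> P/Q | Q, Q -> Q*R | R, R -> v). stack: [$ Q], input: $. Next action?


lookahead ∉ {*} so Q won't extend; reduce P -> Q
Action: reduce (P -> Q)


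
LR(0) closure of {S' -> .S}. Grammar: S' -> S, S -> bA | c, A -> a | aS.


Start: S' -> .S
For each item with dot before a nonterminal B, add B -> .γ for every B-production
Closure: [S' -> .S, S -> .bA, S -> .c]


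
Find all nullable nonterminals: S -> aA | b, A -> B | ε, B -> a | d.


A nonterminal is nullable iff some alternative derives ε (directly, or every symbol in it is nullable)
Nullable: {A}


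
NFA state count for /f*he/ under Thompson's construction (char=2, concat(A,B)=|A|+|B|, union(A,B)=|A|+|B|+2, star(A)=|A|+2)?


Syntax tree has 3 char leaf(s), 0 union(s), 1 star(s)
chars contribute 3×2 = 6; each union adds +2; each star adds +2
Total: 6 + 0 + 2 = 8 states


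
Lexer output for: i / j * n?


Scan left to right, longest-match per lexeme
Tokens: ID(i), OP(/), ID(j), OP(*), ID(n)


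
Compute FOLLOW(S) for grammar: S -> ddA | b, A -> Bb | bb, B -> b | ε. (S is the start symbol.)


$ ∈ FOLLOW(S). For each A -> αBβ: add FIRST(β)\{ε} to FOLLOW(B); if β nullable, add FOLLOW(A).
FOLLOW(S) = {$}


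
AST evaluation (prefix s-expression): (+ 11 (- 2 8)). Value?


Evaluate inner: (- 2 8) = -6
Evaluate root: (+ 11 -6) = 5
Result: 5


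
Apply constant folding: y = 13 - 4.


13 - 4 = 9 at compile time
Optimized: y = 9


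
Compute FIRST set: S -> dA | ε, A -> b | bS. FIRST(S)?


Per alternative of S: FIRST(dA) = {d}; FIRST(ε) = {ε}
FIRST(S) = {d, ε}


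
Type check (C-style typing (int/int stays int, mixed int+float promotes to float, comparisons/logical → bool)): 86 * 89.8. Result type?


Operand types: int * float
Rule: mixed int/float promotes to float; int/int stays int
Result type: float


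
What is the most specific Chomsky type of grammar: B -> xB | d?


Right-linear: every RHS is a terminal or a terminal followed by one nonterminal
Classification: Type 3 (Regular)


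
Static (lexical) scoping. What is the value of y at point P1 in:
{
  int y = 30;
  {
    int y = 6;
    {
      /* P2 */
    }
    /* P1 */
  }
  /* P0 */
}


y declared in the same block as P1
y = 6


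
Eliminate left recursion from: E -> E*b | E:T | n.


Left-recursive alternatives: E*b, E:T; non-recursive: n
Introduce E': E -> nE', E' -> *bE' | :TE' | ε


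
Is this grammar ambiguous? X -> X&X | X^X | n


'n&n^n' has two parse trees (no precedence encoded between & and ^)
Ambiguous


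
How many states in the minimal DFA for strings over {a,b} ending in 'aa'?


Track the longest suffix of input matching a prefix of 'aa': 3 classes (prefixes of length 0..2)
Minimal DFA: 3 states


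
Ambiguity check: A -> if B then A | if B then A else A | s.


dangling else: 'if B then if B then s else s' parses two ways
Ambiguous


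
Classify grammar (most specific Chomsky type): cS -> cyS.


LHS has context (more than one symbol) and |LHS| ≤ |RHS|
Classification: Type 1 (Context-Sensitive)


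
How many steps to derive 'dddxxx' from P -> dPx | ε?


Derivation: P => dPx => ddPxx => dddPxxx => dddxxx
Steps: 4


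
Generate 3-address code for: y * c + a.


Break into single-operator statements:
t1 = y * c
t2 = t1 + a


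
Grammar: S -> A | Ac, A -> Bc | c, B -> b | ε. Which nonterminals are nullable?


A nonterminal is nullable iff some alternative derives ε (directly, or every symbol in it is nullable)
Nullable: {B}


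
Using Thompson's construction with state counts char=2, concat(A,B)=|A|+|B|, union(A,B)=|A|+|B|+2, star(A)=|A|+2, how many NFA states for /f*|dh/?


Syntax tree has 3 char leaf(s), 1 union(s), 1 star(s)
chars contribute 3×2 = 6; each union adds +2; each star adds +2
Total: 6 + 2 + 2 = 10 states


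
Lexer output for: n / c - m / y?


Scan left to right, longest-match per lexeme
Tokens: ID(n), OP(/), ID(c), OP(-), ID(m), OP(/), ID(y)


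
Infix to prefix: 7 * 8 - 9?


left-to-right (same/higher precedence on left): tree is (- (* 7 8) 9)
Prefix: - * 7 8 9


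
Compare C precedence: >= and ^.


'>=' is relational (level 7); '^' is bitwise XOR (level 4)
Higher level binds tighter
'>=' has higher precedence than '^'


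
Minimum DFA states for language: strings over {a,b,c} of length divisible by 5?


Track length mod 5: states 0..4, accept at 0
Minimal DFA: 5 states


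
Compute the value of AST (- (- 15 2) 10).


Evaluate inner: (- 15 2) = 13
Evaluate root: (- 13 10) = 3
Result: 3


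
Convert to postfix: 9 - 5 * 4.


* has higher precedence, evaluate 5*4 first
Postfix: 9 5 4 * -


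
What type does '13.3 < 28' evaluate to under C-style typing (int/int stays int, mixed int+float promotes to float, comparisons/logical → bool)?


Operand types: float < int
Rule: comparison yields bool
Result type: bool


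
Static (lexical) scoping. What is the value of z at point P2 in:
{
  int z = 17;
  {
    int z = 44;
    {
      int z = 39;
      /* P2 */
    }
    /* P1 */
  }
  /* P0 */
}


z declared in the same block as P2
z = 39


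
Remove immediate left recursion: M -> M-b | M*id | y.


Left-recursive alternatives: M-b, M*id; non-recursive: y
Introduce M': M -> yM', M' -> -bM' | *idM' | ε


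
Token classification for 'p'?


Pattern: letter/underscore followed by alphanumerics, not a keyword
Type: IDENTIFIER


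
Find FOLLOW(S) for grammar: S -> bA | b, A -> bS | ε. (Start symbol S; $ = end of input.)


$ ∈ FOLLOW(S). For each A -> αBβ: add FIRST(β)\{ε} to FOLLOW(B); if β nullable, add FOLLOW(A).
FOLLOW(S) = {$}


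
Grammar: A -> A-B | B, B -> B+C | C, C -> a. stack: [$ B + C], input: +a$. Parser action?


handle 'B+C' on top
Action: reduce (B -> B+C)


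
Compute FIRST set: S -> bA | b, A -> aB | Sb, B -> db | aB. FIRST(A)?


Per alternative of A: FIRST(aB) = {a}; FIRST(Sb) = {b}
FIRST(A) = {a, b}


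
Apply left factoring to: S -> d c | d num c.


Common prefix: 'd'
Factored: S -> d S', S' -> c | num c


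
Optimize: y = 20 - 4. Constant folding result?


20 - 4 = 16 at compile time
Optimized: y = 16


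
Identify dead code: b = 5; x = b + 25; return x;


b is read by x's definition; x is returned
No dead code


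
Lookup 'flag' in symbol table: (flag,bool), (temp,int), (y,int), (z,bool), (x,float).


Lookup 'flag' → type bool


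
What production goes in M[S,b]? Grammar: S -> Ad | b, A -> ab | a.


For [S, b]: 'b' ∈ FIRST(b)
Entry: S -> b


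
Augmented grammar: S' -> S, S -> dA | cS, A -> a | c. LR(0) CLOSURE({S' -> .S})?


Start: S' -> .S
For each item with dot before a nonterminal B, add B -> .γ for every B-production
Closure: [S' -> .S, S -> .dA, S -> .cS]


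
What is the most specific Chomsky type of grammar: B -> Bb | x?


Left-linear: every RHS is a terminal or one nonterminal followed by a terminal
Classification: Type 3 (Regular)


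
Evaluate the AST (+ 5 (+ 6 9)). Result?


Evaluate inner: (+ 6 9) = 15
Evaluate root: (+ 5 15) = 20
Result: 20


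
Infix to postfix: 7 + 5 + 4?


Left to right (same or higher precedence on left)
Postfix: 7 5 + 4 +


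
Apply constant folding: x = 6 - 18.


6 - 18 = -12 at compile time
Optimized: x = -12


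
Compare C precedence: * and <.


'*' is multiplicative (level 10); '<' is relational (level 7)
Higher level binds tighter
'*' has higher precedence than '<'


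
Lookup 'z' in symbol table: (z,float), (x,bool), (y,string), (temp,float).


Lookup 'z' → type float


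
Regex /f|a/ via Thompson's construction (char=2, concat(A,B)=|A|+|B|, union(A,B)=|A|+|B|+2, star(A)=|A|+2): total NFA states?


Syntax tree has 2 char leaf(s), 1 union(s), 0 star(s)
chars contribute 2×2 = 4; each union adds +2; each star adds +2
Total: 4 + 2 + 0 = 6 states


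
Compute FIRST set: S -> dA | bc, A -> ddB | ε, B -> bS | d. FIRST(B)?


Per alternative of B: FIRST(bS) = {b}; FIRST(d) = {d}
FIRST(B) = {b, d}


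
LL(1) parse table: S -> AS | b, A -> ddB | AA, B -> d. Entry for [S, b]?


For [S, b]: 'b' ∈ FIRST(b)
Entry: S -> b


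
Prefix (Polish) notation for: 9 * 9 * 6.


left-to-right (same/higher precedence on left): tree is (* (* 9 9) 6)
Prefix: * * 9 9 6


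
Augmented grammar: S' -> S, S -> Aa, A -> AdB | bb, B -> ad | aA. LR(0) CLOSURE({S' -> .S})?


Start: S' -> .S
For each item with dot before a nonterminal B, add B -> .γ for every B-production
Closure: [S' -> .S, S -> .Aa, A -> .AdB, A -> .bb]


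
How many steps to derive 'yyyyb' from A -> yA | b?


Derivation: A => yA => yyA => yyyA => yyyyA => yyyyb
Steps: 5


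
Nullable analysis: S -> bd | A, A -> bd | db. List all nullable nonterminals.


A nonterminal is nullable iff some alternative derives ε (directly, or every symbol in it is nullable)
Nullable: {}


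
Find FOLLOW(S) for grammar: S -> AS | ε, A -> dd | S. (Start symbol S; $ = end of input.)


$ ∈ FOLLOW(S). For each A -> αBβ: add FIRST(β)\{ε} to FOLLOW(B); if β nullable, add FOLLOW(A).
FOLLOW(S) = {$, d}


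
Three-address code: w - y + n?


Break into single-operator statements:
t1 = w - y
t2 = t1 + n


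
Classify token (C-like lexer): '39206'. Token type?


Pattern: digits only
Type: INTEGER_LITERAL


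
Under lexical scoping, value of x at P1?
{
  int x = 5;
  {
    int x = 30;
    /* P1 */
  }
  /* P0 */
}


x declared in the same block as P1
x = 30


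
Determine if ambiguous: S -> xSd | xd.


balanced x^n…d^n: each string has a unique parse
Unambiguous


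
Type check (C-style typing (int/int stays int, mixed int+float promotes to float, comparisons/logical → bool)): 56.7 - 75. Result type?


Operand types: float - int
Rule: mixed int/float promotes to float; int/int stays int
Result type: float


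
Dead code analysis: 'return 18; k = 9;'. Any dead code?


statement follows a return and is unreachable
Dead: 'k = 9'


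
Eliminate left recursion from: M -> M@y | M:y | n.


Left-recursive alternatives: M@y, M:y; non-recursive: n
Introduce M': M -> nM', M' -> @yM' | :yM' | ε


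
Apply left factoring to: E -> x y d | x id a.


Common prefix: 'x'
Factored: E -> x E', E' -> y d | id a


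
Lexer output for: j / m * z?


Scan left to right, longest-match per lexeme
Tokens: ID(j), OP(/), ID(m), OP(*), ID(z)


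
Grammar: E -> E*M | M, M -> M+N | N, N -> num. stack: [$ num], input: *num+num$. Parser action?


'num' on top is the handle for N -> num
Action: reduce (N -> num)


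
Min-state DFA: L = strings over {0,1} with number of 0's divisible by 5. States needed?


Track (count of 0) mod 5: states 0..4, accept at 0
Minimal DFA: 5 states


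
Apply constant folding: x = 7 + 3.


7 + 3 = 10 at compile time
Optimized: x = 10


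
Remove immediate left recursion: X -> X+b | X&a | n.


Left-recursive alternatives: X+b, X&a; non-recursive: n
Introduce X': X -> nX', X' -> +bX' | &aX' | ε


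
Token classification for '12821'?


Pattern: digits only
Type: INTEGER_LITERAL


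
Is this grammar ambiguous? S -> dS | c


right-linear, alternatives start with distinct terminals 'd' vs 'c': unique leftmost derivation
Unambiguous


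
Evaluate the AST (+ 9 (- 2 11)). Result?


Evaluate inner: (- 2 11) = -9
Evaluate root: (+ 9 -9) = 0
Result: 0


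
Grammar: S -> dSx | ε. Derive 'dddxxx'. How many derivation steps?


Derivation: S => dSx => ddSxx => dddSxxx => dddxxx
Steps: 4


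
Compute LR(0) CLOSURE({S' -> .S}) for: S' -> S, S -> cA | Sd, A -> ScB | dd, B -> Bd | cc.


Start: S' -> .S
For each item with dot before a nonterminal B, add B -> .γ for every B-production
Closure: [S' -> .S, S -> .cA, S -> .Sd]


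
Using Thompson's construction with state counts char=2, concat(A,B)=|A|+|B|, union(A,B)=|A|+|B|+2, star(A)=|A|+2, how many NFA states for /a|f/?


Syntax tree has 2 char leaf(s), 1 union(s), 0 star(s)
chars contribute 2×2 = 4; each union adds +2; each star adds +2
Total: 4 + 2 + 0 = 6 states


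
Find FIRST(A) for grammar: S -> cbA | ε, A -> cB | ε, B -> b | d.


Per alternative of A: FIRST(cB) = {c}; FIRST(ε) = {ε}
FIRST(A) = {c, ε}


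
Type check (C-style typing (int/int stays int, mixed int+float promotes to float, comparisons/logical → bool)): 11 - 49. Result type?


Operand types: int - int
Rule: mixed int/float promotes to float; int/int stays int
Result type: int


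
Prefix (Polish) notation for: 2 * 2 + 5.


left-to-right (same/higher precedence on left): tree is (+ (* 2 2) 5)
Prefix: + * 2 2 5


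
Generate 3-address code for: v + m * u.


Break into single-operator statements:
t1 = m * u
t2 = v + t1


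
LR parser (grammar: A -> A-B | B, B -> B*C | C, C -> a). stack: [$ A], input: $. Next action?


start symbol A on stack, input exhausted
Action: accept


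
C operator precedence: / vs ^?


'/' is multiplicative (level 10); '^' is bitwise XOR (level 4)
Higher level binds tighter
'/' has higher precedence than '^'


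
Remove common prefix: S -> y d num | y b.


Common prefix: 'y'
Factored: S -> y S', S' -> d num | b


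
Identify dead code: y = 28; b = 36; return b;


y is assigned but never read
Dead: 'y = 28'


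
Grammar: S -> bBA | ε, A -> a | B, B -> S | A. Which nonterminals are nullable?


A nonterminal is nullable iff some alternative derives ε (directly, or every symbol in it is nullable)
Nullable: {A, B, S}


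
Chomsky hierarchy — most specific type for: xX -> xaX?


LHS has context (more than one symbol) and |LHS| ≤ |RHS|
Classification: Type 1 (Context-Sensitive)


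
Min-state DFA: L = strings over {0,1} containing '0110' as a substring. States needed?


KMP-style automaton: 4 progress states + 1 absorbing accept = 5
Minimal DFA: 5 states


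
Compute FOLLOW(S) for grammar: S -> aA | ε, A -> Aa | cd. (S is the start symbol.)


$ ∈ FOLLOW(S). For each A -> αBβ: add FIRST(β)\{ε} to FOLLOW(B); if β nullable, add FOLLOW(A).
FOLLOW(S) = {$}


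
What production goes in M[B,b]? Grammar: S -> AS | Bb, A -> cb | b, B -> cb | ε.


For [B, b]: ε is nullable and 'b' ∈ FOLLOW(B)
Entry: B -> ε


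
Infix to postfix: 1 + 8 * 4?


* has higher precedence, evaluate 8*4 first
Postfix: 1 8 4 * +


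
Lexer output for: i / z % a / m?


Scan left to right, longest-match per lexeme
Tokens: ID(i), OP(/), ID(z), OP(%), ID(a), OP(/), ID(m)


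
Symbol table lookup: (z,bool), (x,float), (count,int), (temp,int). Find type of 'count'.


Lookup 'count' → type int


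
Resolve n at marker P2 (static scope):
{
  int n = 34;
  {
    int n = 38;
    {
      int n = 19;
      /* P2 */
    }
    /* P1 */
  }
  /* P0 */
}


n declared in the same block as P2
n = 19


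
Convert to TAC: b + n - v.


Break into single-operator statements:
t1 = b + n
t2 = t1 - v


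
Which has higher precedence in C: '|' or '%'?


'%' is multiplicative (level 10); '|' is bitwise OR (level 3)
Higher level binds tighter
'%' has higher precedence than '|'


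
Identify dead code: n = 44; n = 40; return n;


first assignment to n is overwritten before any read
Dead: 'n = 44'


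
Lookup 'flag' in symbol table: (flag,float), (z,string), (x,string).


Lookup 'flag' → type float


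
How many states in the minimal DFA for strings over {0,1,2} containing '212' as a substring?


KMP-style automaton: 3 progress states + 1 absorbing accept = 4
Minimal DFA: 4 states


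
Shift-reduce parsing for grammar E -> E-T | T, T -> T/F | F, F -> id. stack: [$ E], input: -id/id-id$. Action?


shift '-' to continue E -> E-T
Action: shift


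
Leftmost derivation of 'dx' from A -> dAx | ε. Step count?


Derivation: A => dAx => dx
Steps: 2


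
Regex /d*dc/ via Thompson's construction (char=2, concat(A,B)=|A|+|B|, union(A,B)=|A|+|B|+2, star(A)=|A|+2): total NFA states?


Syntax tree has 3 char leaf(s), 0 union(s), 1 star(s)
chars contribute 3×2 = 6; each union adds +2; each star adds +2
Total: 6 + 0 + 2 = 8 states


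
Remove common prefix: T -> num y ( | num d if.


Common prefix: 'num'
Factored: T -> num T', T' -> y ( | d if


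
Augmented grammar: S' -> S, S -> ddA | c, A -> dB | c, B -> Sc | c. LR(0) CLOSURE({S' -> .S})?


Start: S' -> .S
For each item with dot before a nonterminal B, add B -> .γ for every B-production
Closure: [S' -> .S, S -> .ddA, S -> .c]


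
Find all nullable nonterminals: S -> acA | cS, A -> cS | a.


A nonterminal is nullable iff some alternative derives ε (directly, or every symbol in it is nullable)
Nullable: {}


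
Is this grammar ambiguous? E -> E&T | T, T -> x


precedence layered via separate nonterminal T: deterministic
Unambiguous


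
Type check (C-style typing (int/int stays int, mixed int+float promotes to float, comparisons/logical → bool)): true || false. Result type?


Operand types: bool || bool
Rule: logical operators take bool operands and yield bool
Result type: bool


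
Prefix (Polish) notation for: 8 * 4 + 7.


left-to-right (same/higher precedence on left): tree is (+ (* 8 4) 7)
Prefix: + * 8 4 7


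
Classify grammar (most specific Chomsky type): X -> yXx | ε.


Single nonterminal LHS, but y^n x^n is not regular
Classification: Type 2 (Context-Free)


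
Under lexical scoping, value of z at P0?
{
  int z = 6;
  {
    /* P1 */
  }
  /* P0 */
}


z declared in the same block as P0
z = 6


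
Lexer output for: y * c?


Scan left to right, longest-match per lexeme
Tokens: ID(y), OP(*), ID(c)


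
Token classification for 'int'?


Pattern: reserved word
Type: KEYWORD


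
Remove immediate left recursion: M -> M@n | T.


Left-recursive alternatives: M@n; non-recursive: T
Introduce M': M -> TM', M' -> @nM' | ε


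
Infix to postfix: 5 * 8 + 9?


Left to right (same or higher precedence on left)
Postfix: 5 8 * 9 +


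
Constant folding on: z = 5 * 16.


5 * 16 = 80 at compile time
Optimized: z = 80


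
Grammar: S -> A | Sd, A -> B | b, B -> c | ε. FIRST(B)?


Per alternative of B: FIRST(c) = {c}; FIRST(ε) = {ε}
FIRST(B) = {c, ε}


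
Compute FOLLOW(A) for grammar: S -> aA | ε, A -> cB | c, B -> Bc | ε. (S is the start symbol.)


$ ∈ FOLLOW(S). For each A -> αBβ: add FIRST(β)\{ε} to FOLLOW(B); if β nullable, add FOLLOW(A).
FOLLOW(A) = {$}


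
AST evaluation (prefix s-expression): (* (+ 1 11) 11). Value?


Evaluate inner: (+ 1 11) = 12
Evaluate root: (* 12 11) = 132
Result: 132


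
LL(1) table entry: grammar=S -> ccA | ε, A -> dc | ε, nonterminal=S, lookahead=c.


For [S, c]: 'c' ∈ FIRST(ccA)
Entry: S -> ccA


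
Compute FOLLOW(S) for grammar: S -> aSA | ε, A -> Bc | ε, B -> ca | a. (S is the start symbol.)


$ ∈ FOLLOW(S). For each A -> αBβ: add FIRST(β)\{ε} to FOLLOW(B); if β nullable, add FOLLOW(A).
FOLLOW(S) = {$, a, c}


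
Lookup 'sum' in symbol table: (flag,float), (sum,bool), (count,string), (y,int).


Lookup 'sum' → type bool


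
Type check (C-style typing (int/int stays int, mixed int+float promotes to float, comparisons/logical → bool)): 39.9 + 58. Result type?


Operand types: float + int
Rule: mixed int/float promotes to float; int/int stays int
Result type: float


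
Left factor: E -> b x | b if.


Common prefix: 'b'
Factored: E -> b E', E' -> x | if


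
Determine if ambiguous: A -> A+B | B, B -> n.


precedence layered via separate nonterminal B: deterministic
Unambiguous


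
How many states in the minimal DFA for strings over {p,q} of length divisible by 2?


Track length mod 2: states 0..1, accept at 0
Minimal DFA: 2 states


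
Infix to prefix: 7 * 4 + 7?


left-to-right (same/higher precedence on left): tree is (+ (* 7 4) 7)
Prefix: + * 7 4 7


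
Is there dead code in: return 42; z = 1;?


statement follows a return and is unreachable
Dead: 'z = 1'


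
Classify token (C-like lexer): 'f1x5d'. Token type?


Pattern: letter/underscore followed by alphanumerics, not a keyword
Type: IDENTIFIER


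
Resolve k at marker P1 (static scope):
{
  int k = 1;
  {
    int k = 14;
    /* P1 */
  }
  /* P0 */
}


k declared in the same block as P1
k = 14


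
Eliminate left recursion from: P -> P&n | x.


Left-recursive alternatives: P&n; non-recursive: x
Introduce P': P -> xP', P' -> &nP' | ε


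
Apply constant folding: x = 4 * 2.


4 * 2 = 8 at compile time
Optimized: x = 8


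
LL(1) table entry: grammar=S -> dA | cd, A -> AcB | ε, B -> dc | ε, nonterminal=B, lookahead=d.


For [B, d]: 'd' ∈ FIRST(dc)
Entry: B -> dc


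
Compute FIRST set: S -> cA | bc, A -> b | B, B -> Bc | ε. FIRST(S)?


Per alternative of S: FIRST(cA) = {c}; FIRST(bc) = {b}
FIRST(S) = {b, c}


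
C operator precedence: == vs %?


'%' is multiplicative (level 10); '==' is equality (level 6)
Higher level binds tighter
'%' has higher precedence than '=='


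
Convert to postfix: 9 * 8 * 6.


Left to right (same or higher precedence on left)
Postfix: 9 8 * 6 *


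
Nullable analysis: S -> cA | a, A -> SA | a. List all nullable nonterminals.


A nonterminal is nullable iff some alternative derives ε (directly, or every symbol in it is nullable)
Nullable: {}


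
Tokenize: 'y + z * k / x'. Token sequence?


Scan left to right, longest-match per lexeme
Tokens: ID(y), OP(+), ID(z), OP(*), ID(k), OP(/), ID(x)


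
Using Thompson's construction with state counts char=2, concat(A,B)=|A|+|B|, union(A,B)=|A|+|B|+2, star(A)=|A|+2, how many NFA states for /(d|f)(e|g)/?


Syntax tree has 4 char leaf(s), 2 union(s), 0 star(s)
chars contribute 4×2 = 8; each union adds +2; each star adds +2
Total: 8 + 4 + 0 = 12 states


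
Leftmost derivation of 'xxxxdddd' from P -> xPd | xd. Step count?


Derivation: P => xPd => xxPdd => xxxPddd => xxxxdddd
Steps: 4


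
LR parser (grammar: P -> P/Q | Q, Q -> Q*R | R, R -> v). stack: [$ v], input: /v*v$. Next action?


'v' on top is the handle for R -> v
Action: reduce (R -> v)


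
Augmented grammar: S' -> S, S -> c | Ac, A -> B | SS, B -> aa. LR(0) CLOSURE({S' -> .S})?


Start: S' -> .S
For each item with dot before a nonterminal B, add B -> .γ for every B-production
Closure: [S' -> .S, S -> .c, S -> .Ac, A -> .B, A -> .SS, B -> .aa]


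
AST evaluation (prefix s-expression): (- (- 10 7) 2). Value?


Evaluate inner: (- 10 7) = 3
Evaluate root: (- 3 2) = 1
Result: 1


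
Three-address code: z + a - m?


Break into single-operator statements:
t1 = z + a
t2 = t1 - m


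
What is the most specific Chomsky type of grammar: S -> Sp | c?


Left-linear: every RHS is a terminal or one nonterminal followed by a terminal
Classification: Type 3 (Regular)


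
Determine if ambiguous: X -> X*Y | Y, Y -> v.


precedence layered via separate nonterminal Y: deterministic
Unambiguous


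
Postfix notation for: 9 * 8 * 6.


Left to right (same or higher precedence on left)
Postfix: 9 8 * 6 *


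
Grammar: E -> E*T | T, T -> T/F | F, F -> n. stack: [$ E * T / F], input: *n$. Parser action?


handle 'T/F' on top
Action: reduce (T -> T/F)


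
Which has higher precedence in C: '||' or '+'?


'+' is additive (level 9); '||' is logical OR (level 1)
Higher level binds tighter
'+' has higher precedence than '||'


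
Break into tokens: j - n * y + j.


Scan left to right, longest-match per lexeme
Tokens: ID(j), OP(-), ID(n), OP(*), ID(y), OP(+), ID(j)


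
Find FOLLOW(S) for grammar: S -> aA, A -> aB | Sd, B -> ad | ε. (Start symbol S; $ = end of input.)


$ ∈ FOLLOW(S). For each A -> αBβ: add FIRST(β)\{ε} to FOLLOW(B); if β nullable, add FOLLOW(A).
FOLLOW(S) = {$, d}


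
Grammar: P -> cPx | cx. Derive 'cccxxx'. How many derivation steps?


Derivation: P => cPx => ccPxx => cccxxx
Steps: 3


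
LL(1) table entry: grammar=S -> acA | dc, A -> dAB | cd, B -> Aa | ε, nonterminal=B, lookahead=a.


For [B, a]: ε is nullable and 'a' ∈ FOLLOW(B)
Entry: B -> ε


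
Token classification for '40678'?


Pattern: digits only
Type: INTEGER_LITERAL


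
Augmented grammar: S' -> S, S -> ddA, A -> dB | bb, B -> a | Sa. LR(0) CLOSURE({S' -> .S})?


Start: S' -> .S
For each item with dot before a nonterminal B, add B -> .γ for every B-production
Closure: [S' -> .S, S -> .ddA]


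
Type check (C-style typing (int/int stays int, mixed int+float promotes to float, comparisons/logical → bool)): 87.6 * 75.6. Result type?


Operand types: float * float
Rule: mixed int/float promotes to float; int/int stays int
Result type: float


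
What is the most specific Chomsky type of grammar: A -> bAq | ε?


Single nonterminal LHS, but b^n q^n is not regular
Classification: Type 2 (Context-Free)


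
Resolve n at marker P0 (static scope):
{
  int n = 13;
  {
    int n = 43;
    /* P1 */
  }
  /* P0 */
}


n declared in the same block as P0
n = 13


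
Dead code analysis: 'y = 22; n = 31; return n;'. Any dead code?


y is assigned but never read
Dead: 'y = 22'


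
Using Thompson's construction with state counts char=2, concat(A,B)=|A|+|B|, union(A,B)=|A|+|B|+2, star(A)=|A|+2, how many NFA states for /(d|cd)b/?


Syntax tree has 4 char leaf(s), 1 union(s), 0 star(s)
chars contribute 4×2 = 8; each union adds +2; each star adds +2
Total: 8 + 2 + 0 = 10 states


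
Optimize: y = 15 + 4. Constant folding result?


15 + 4 = 19 at compile time
Optimized: y = 19


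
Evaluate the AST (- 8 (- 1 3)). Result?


Evaluate inner: (- 1 3) = -2
Evaluate root: (- 8 -2) = 10
Result: 10


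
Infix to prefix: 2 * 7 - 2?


left-to-right (same/higher precedence on left): tree is (- (* 2 7) 2)
Prefix: - * 2 7 2


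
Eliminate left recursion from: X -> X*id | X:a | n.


Left-recursive alternatives: X*id, X:a; non-recursive: n
Introduce X': X -> nX', X' -> *idX' | :aX' | ε


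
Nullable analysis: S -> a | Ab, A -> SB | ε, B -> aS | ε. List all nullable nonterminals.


A nonterminal is nullable iff some alternative derives ε (directly, or every symbol in it is nullable)
Nullable: {A, B}


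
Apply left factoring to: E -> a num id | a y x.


Common prefix: 'a'
Factored: E -> a E', E' -> num id | y x


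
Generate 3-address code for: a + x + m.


Break into single-operator statements:
t1 = a + x
t2 = t1 + m


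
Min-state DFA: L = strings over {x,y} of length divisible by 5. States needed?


Track length mod 5: states 0..4, accept at 0
Minimal DFA: 5 states


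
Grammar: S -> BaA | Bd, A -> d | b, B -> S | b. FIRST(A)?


Per alternative of A: FIRST(d) = {d}; FIRST(b) = {b}
FIRST(A) = {b, d}


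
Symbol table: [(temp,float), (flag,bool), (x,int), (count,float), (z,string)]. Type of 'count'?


Lookup 'count' → type float


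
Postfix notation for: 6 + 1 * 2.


* has higher precedence, evaluate 1*2 first
Postfix: 6 1 2 * +


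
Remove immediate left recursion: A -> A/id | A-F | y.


Left-recursive alternatives: A/id, A-F; non-recursive: y
Introduce A': A -> yA', A' -> /idA' | -FA' | ε


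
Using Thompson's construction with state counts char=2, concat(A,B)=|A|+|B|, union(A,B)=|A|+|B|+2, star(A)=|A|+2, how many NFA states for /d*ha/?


Syntax tree has 3 char leaf(s), 0 union(s), 1 star(s)
chars contribute 3×2 = 6; each union adds +2; each star adds +2
Total: 6 + 0 + 2 = 8 states


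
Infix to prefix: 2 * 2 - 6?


left-to-right (same/higher precedence on left): tree is (- (* 2 2) 6)
Prefix: - * 2 2 6


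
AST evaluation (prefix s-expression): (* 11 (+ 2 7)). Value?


Evaluate inner: (+ 2 7) = 9
Evaluate root: (* 11 9) = 99
Result: 99


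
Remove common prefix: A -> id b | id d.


Common prefix: 'id'
Factored: A -> id A', A' -> b | d


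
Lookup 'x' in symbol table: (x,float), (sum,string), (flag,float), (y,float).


Lookup 'x' → type float


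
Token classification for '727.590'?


Pattern: digits with a decimal point
Type: FLOAT_LITERAL


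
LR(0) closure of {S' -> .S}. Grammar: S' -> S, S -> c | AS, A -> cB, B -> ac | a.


Start: S' -> .S
For each item with dot before a nonterminal B, add B -> .γ for every B-production
Closure: [S' -> .S, S -> .c, S -> .AS, A -> .cB]


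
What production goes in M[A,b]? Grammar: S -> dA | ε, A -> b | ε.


For [A, b]: 'b' ∈ FIRST(b)
Entry: A -> b


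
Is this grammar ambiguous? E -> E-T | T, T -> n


precedence layered via separate nonterminal T: deterministic
Unambiguous


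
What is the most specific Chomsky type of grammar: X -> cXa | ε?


Single nonterminal LHS, but c^n a^n is not regular
Classification: Type 2 (Context-Free)


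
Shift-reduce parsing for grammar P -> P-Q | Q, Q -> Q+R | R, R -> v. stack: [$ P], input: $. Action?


start symbol P on stack, input exhausted
Action: accept


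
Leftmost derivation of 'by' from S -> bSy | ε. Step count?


Derivation: S => bSy => by
Steps: 2


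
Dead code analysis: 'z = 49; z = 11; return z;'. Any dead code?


first assignment to z is overwritten before any read
Dead: 'z = 49'


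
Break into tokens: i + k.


Scan left to right, longest-match per lexeme
Tokens: ID(i), OP(+), ID(k)


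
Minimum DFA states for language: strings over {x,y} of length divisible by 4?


Track length mod 4: states 0..3, accept at 0
Minimal DFA: 4 states


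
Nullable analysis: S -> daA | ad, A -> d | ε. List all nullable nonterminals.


A nonterminal is nullable iff some alternative derives ε (directly, or every symbol in it is nullable)
Nullable: {A}


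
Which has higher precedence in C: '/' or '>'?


'/' is multiplicative (level 10); '>' is relational (level 7)
Higher level binds tighter
'/' has higher precedence than '>'


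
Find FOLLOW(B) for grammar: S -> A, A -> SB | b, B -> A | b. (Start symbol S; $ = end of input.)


$ ∈ FOLLOW(S). For each A -> αBβ: add FIRST(β)\{ε} to FOLLOW(B); if β nullable, add FOLLOW(A).
FOLLOW(B) = {$, b}


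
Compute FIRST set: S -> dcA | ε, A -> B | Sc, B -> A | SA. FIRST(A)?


Per alternative of A: FIRST(B) = {c, d}; FIRST(Sc) = {c, d}
FIRST(A) = {c, d}
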